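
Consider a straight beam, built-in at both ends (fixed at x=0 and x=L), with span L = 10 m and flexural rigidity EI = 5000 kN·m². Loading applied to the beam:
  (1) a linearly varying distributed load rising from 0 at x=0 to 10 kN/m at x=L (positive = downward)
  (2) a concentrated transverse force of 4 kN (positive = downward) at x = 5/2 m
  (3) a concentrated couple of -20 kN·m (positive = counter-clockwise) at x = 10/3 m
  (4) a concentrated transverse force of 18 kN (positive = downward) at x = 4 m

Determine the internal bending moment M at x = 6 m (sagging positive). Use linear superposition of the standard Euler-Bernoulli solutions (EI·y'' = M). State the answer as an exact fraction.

Load 1 — triangular load w₀=10 kN/m (0→w₀ over full span):
  M_1 = 3w₀Lx/20 - w₀L²/30 - w₀x³/(6L) = 3·10·10·6/20 - 10·10²/30 - 10·6³/(6·10) = 62/3 kN·m
Load 2 — point force P=4 kN at a=5/2 m (b=L-a=15/2):
  M_2 = Pa²(a+3b)(L-x)/L³ - Pa²b/L²  [x>a] = 4·(5/2)²·((5/2)+3·(15/2))·(10-6)/10³ - 4·(5/2)²·(15/2)/10² = 5/8 kN·m
Load 3 — applied couple M₀=-20 kN·m at a=10/3 m (b=L-a=20/3):
  M_3 = R_Ax - M_A - M₀  [x>a] with R_A=-8/3, M_A=0 = (-8/3)·6 - 0 - (-20) = 4 kN·m
Load 4 — point force P=18 kN at a=4 m (b=L-a=6):
  M_4 = Pa²(a+3b)(L-x)/L³ - Pa²b/L²  [x>a] = 18·4²·(4+3·6)·(10-6)/10³ - 18·4²·6/10² = 1008/125 kN·m
Superposition: M = Σ M_i = 100067/3000 kN·m ≈ 33.355667 kN·m

M(6) = 100067/3000 kN·m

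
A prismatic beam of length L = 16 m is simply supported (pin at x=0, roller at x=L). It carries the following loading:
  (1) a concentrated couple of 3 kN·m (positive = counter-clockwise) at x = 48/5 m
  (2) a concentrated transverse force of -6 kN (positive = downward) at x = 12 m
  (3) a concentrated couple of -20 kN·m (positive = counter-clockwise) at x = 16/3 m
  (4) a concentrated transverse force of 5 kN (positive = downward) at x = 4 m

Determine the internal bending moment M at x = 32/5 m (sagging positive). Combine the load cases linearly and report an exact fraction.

M(32/5) = 78/5 kN·m

Load 1 — applied couple M₀=3 kN·m at a=48/5 m (b=L-a=32/5):
  M_1 = M₀x/L  [x≤a] = 3·(32/5)/16 = 6/5 kN·m
Load 2 — point force P=-6 kN at a=12 m (b=L-a=4):
  M_2 = Pbx/L  [x≤a] = (-6)·4·(32/5)/16 = -48/5 kN·m
Load 3 — applied couple M₀=-20 kN·m at a=16/3 m (b=L-a=32/3):
  M_3 = M₀x/L - M₀  [x>a] = (-20)·(32/5)/16 - (-20) = 12 kN·m
Load 4 — point force P=5 kN at a=4 m (b=L-a=12):
  M_4 = Pa(L-x)/L  [x>a] = 5·4·(16-(32/5))/16 = 12 kN·m
Superposition: M = Σ M_i = 78/5 kN·m ≈ 15.600000 kN·m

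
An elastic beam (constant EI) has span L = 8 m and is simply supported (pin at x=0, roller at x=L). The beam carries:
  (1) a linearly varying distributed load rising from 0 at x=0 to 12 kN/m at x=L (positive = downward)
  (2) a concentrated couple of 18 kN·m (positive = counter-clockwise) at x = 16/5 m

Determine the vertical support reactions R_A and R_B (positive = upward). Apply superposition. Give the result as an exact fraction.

R_A = 73/4 kN, R_B = 119/4 kN

Load 1 — triangular load w₀=12 kN/m (0→w₀ over full span):
  R_A = w₀L/6 = 12·8/6 = 16 kN
  R_B = w₀L/3 = 12·8/3 = 32 kN
Load 2 — applied couple M₀=18 kN·m at a=16/5 m (b=L-a=24/5):
  R_A = M₀/L = 18/8 = 9/4 kN
  R_B = -M₀/L = -18/8 = -9/4 kN
Superposition: R_A = 73/4 kN, R_B = 119/4 kN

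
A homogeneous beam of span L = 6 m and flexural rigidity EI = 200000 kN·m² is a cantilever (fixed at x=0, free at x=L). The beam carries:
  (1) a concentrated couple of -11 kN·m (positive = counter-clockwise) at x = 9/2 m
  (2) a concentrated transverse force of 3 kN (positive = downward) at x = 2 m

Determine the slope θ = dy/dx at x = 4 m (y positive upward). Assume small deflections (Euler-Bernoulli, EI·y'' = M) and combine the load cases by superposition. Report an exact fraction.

θ(4) = -1/4000 rad

Load 1 — applied couple M₀=-11 kN·m at a=9/2 m (b=L-a=3/2):
  θ_1 = M₀x/EI  [x≤a] = (-11)·4/200000 = -11/50000 rad
Load 2 — point force P=3 kN at a=2 m (b=L-a=4):
  θ_2 = -Pa²/(2EI)  [x>a] = -3·2²/(2·200000) = -3/100000 rad
Superposition: θ = Σ θ_i = -1/4000 rad ≈ -0.000250 rad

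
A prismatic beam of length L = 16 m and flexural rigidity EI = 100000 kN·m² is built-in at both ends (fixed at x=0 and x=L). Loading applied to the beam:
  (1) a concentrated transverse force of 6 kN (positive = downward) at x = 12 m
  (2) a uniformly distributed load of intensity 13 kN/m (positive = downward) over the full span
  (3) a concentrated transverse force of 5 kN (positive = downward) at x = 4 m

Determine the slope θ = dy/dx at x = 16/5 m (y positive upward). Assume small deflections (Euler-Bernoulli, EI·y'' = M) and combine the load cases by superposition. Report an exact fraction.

Load 1 — point force P=6 kN at a=12 m (b=L-a=4):
  θ_1 = -Pb²x(2aL-(3a+b)x)/(2L³EI)  [x≤a] = -6·4²·(16/5)·(2·12·16-(3·12+4)·(16/5))/(2·16³·100000) = -3/31250 rad
Load 2 — uniform load w=13 kN/m over full span:
  θ_2 = -wx(L-x)(L-2x)/(12EI) = -13·(16/5)·(16-(16/5))·(16-2·(16/5))/(12·100000) = -1664/390625 rad
Load 3 — point force P=5 kN at a=4 m (b=L-a=12):
  θ_3 = -Pb²x(2aL-(3a+b)x)/(2L³EI)  [x≤a] = -5·12²·(16/5)·(2·4·16-(3·4+12)·(16/5))/(2·16³·100000) = -9/62500 rad
Superposition: θ = Σ θ_i = -7031/1562500 rad ≈ -0.004500 rad

θ(16/5) = -7031/1562500 rad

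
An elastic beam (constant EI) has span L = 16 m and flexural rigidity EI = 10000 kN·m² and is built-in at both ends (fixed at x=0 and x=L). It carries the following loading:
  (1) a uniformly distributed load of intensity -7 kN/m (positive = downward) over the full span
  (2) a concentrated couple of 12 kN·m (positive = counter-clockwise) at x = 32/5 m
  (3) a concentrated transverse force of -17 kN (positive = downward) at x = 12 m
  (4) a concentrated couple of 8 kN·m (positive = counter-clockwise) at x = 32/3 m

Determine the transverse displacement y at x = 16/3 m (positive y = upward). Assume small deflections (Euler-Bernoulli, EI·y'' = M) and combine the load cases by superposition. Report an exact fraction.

y(16/3) = 44038/421875 m

Load 1 — uniform load w=-7 kN/m over full span:
  y_1 = -wx²(L-x)²/(24EI) = -(-7)·(16/3)²·(16-(16/3))²/(24·10000) = 14336/151875 m
Load 2 — applied couple M₀=12 kN·m at a=32/5 m (b=L-a=48/5):
  y_2 = (R_Ax³/6 - M_Ax²/2)/EI  [x≤a] with R_A=27/25, M_A=36/25 = ((27/25)·(16/3)³/6 - (36/25)·(16/3)²/2)/10000 = 32/46875 m
Load 3 — point force P=-17 kN at a=12 m (b=L-a=4):
  y_3 = -Pb²x²(3aL-(3a+b)x)/(6L³EI)  [x≤a] = -(-17)·4²·(16/3)²·(3·12·16-(3·12+4)·(16/3))/(6·16³·10000) = 578/50625 m
Load 4 — applied couple M₀=8 kN·m at a=32/3 m (b=L-a=16/3):
  y_4 = (R_Ax³/6 - M_Ax²/2)/EI  [x≤a] with R_A=2/3, M_A=8/3 = ((2/3)·(16/3)³/6 - (8/3)·(16/3)²/2)/10000 = -64/30375 m
Superposition: y = Σ y_i = 44038/421875 m ≈ 0.104386 m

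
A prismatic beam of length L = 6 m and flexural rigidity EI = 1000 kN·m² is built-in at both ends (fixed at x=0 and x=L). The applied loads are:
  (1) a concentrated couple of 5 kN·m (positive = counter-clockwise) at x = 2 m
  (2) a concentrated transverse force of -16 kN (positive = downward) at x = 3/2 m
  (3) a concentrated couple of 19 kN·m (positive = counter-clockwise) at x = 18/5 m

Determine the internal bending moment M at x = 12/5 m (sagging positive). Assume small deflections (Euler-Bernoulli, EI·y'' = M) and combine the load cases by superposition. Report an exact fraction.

M(12/5) = -1477/750 kN·m

Load 1 — applied couple M₀=5 kN·m at a=2 m (b=L-a=4):
  M_1 = R_Ax - M_A - M₀  [x>a] with R_A=10/9, M_A=0 = (10/9)·(12/5) - 0 - 5 = -7/3 kN·m
Load 2 — point force P=-16 kN at a=3/2 m (b=L-a=9/2):
  M_2 = Pa²(a+3b)(L-x)/L³ - Pa²b/L²  [x>a] = (-16)·(3/2)²·((3/2)+3·(9/2))·(6-(12/5))/6³ - (-16)·(3/2)²·(9/2)/6² = -9/2 kN·m
Load 3 — applied couple M₀=19 kN·m at a=18/5 m (b=L-a=12/5):
  M_3 = R_Ax - M_A  [x≤a] with R_A=114/25, M_A=152/25 = (114/25)·(12/5) - (152/25) = 608/125 kN·m
Superposition: M = Σ M_i = -1477/750 kN·m ≈ -1.969333 kN·m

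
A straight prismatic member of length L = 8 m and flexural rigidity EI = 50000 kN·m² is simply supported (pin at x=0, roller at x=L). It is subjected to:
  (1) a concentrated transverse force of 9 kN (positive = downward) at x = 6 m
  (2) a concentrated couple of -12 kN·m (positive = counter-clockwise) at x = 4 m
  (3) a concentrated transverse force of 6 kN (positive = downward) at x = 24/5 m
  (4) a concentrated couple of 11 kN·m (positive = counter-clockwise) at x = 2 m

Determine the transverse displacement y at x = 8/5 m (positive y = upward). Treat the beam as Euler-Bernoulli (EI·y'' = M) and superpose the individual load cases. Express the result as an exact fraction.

y(8/5) = -2799/3125000 m

Load 1 — point force P=9 kN at a=6 m (b=L-a=2):
  y_1 = -Pbx(L²-b²-x²)/(6LEI)  [x≤a] = -9·2·(8/5)·(8²-2²-(8/5)²)/(6·8·50000) = -1077/1562500 m
Load 2 — applied couple M₀=-12 kN·m at a=4 m (b=L-a=4):
  y_2 = (M₀x³/(6L)+C₁x)/EI  [x≤a] with C₁=M₀(3b²-L²)/(6L)=4 = ((-12)·(8/5)³/(6·8)+4·(8/5))/50000 = 42/390625 m
Load 3 — point force P=6 kN at a=24/5 m (b=L-a=16/5):
  y_3 = -Pbx(L²-b²-x²)/(6LEI)  [x≤a] = -6·(16/5)·(8/5)·(8²-(16/5)²-(8/5)²)/(6·8·50000) = -256/390625 m
Load 4 — applied couple M₀=11 kN·m at a=2 m (b=L-a=6):
  y_4 = (M₀x³/(6L)+C₁x)/EI  [x≤a] with C₁=M₀(3b²-L²)/(6L)=121/12 = (11·(8/5)³/(6·8)+(121/12)·(8/5))/50000 = 1067/3125000 m
Superposition: y = Σ y_i = -2799/3125000 m ≈ -0.000896 m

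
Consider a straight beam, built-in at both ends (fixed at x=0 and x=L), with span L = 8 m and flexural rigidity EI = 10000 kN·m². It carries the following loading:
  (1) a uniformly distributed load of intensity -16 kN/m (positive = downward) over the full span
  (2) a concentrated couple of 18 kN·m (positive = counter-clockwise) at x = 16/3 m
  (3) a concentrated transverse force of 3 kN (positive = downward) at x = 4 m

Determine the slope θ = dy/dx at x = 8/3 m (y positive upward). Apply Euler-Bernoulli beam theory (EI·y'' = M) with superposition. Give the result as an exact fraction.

Load 1 — uniform load w=-16 kN/m over full span:
  θ_1 = -wx(L-x)(L-2x)/(12EI) = -(-16)·(8/3)·(8-(8/3))·(8-2·(8/3))/(12·10000) = 256/50625 rad
Load 2 — applied couple M₀=18 kN·m at a=16/3 m (b=L-a=8/3):
  θ_2 = (R_Ax²/2 - M_Ax)/EI  [x≤a] with R_A=3, M_A=6 = (3·(8/3)²/2 - 6·(8/3))/10000 = -1/1875 rad
Load 3 — point force P=3 kN at a=4 m (b=L-a=4):
  θ_3 = -Pb²x(2aL-(3a+b)x)/(2L³EI)  [x≤a] = -3·4²·(8/3)·(2·4·8-(3·4+4)·(8/3))/(2·8³·10000) = -1/3750 rad
Superposition: θ = Σ θ_i = 431/101250 rad ≈ 0.004257 rad

θ(8/3) = 431/101250 rad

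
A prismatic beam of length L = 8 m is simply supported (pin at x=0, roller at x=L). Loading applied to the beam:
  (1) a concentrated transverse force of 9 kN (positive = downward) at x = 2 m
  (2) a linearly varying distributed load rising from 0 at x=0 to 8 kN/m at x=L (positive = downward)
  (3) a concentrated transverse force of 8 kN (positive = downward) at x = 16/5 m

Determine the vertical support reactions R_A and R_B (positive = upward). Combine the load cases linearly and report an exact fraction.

Load 1 — point force P=9 kN at a=2 m (b=L-a=6):
  R_A = Pb/L = 9·6/8 = 27/4 kN
  R_B = Pa/L = 9·2/8 = 9/4 kN
Load 2 — triangular load w₀=8 kN/m (0→w₀ over full span):
  R_A = w₀L/6 = 8·8/6 = 32/3 kN
  R_B = w₀L/3 = 8·8/3 = 64/3 kN
Load 3 — point force P=8 kN at a=16/5 m (b=L-a=24/5):
  R_A = Pb/L = 8·(24/5)/8 = 24/5 kN
  R_B = Pa/L = 8·(16/5)/8 = 16/5 kN
Superposition: R_A = 1333/60 kN, R_B = 1607/60 kN

R_A = 1333/60 kN, R_B = 1607/60 kN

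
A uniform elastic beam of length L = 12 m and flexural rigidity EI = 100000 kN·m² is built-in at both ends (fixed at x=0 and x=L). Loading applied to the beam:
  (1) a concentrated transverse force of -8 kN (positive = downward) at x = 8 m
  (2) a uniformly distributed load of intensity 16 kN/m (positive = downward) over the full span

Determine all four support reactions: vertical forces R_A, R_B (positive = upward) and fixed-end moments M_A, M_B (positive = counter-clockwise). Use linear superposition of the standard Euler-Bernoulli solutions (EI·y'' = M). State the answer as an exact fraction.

Load 1 — point force P=-8 kN at a=8 m (b=L-a=4):
  R_A = Pb²(3a+b)/L³ = (-8)·4²·(3·8+4)/12³ = -56/27 kN
  M_A = Pab²/L² = (-8)·8·4²/12² = -64/9 kN·m
  R_B = Pa²(a+3b)/L³ = (-8)·8²·(8+3·4)/12³ = -160/27 kN
  M_B = -Pa²b/L² = -(-8)·8²·4/12² = 128/9 kN·m
Load 2 — uniform load w=16 kN/m over full span:
  R_A = wL/2 = 16·12/2 = 96 kN
  M_A = wL²/12 = 16·12²/12 = 192 kN·m
  R_B = wL/2 = 16·12/2 = 96 kN
  M_B = -wL²/12 = -16·12²/12 = -192 kN·m
Superposition: R_A = 2536/27 kN, M_A = 1664/9 kN·m, R_B = 2432/27 kN, M_B = -1600/9 kN·m

R_A = 2536/27 kN, M_A = 1664/9 kN·m, R_B = 2432/27 kN, M_B = -1600/9 kN·m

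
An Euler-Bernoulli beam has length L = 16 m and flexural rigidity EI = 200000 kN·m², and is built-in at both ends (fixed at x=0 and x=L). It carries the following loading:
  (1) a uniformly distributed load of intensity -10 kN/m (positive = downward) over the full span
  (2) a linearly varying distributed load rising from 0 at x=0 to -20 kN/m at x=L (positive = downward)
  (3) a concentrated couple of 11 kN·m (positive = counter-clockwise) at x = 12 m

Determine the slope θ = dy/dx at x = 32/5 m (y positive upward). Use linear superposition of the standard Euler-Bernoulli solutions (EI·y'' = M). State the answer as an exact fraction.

θ(32/5) = 22143/12500000 rad

Load 1 — uniform load w=-10 kN/m over full span:
  θ_1 = -wx(L-x)(L-2x)/(12EI) = -(-10)·(32/5)·(16-(32/5))·(16-2·(32/5))/(12·200000) = 64/78125 rad
Load 2 — triangular load w₀=-20 kN/m (0→w₀ over full span):
  θ_2 = -w₀(2x(L-x)(L-2x)(x+2L)+x²(L-x)²)/(120LEI) = -(-20)·(2·(32/5)·(16-(32/5))·(16-2·(32/5))·((32/5)+2·16)+(32/5)²·(16-(32/5))²)/(120·16·200000) = 384/390625 rad
Load 3 — applied couple M₀=11 kN·m at a=12 m (b=L-a=4):
  θ_3 = (R_Ax²/2 - M_Ax)/EI  [x≤a] with R_A=99/128, M_A=55/16 = ((99/128)·(32/5)²/2 - (55/16)·(32/5))/200000 = -77/2500000 rad
Superposition: θ = Σ θ_i = 22143/12500000 rad ≈ 0.001771 rad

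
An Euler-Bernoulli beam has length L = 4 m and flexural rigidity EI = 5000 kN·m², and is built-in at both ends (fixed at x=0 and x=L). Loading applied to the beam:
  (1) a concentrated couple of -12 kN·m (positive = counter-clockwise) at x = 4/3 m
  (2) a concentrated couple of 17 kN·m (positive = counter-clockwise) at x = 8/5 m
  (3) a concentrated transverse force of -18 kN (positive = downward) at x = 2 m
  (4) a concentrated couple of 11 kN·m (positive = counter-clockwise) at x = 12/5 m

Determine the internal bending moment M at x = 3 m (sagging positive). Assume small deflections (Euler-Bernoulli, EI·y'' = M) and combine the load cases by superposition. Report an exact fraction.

M(3) = -83/25 kN·m

Load 1 — applied couple M₀=-12 kN·m at a=4/3 m (b=L-a=8/3):
  M_1 = R_Ax - M_A - M₀  [x>a] with R_A=-4, M_A=0 = (-4)·3 - 0 - (-12) = 0 kN·m
Load 2 — applied couple M₀=17 kN·m at a=8/5 m (b=L-a=12/5):
  M_2 = R_Ax - M_A - M₀  [x>a] with R_A=153/25, M_A=51/25 = (153/25)·3 - (51/25) - 17 = -17/25 kN·m
Load 3 — point force P=-18 kN at a=2 m (b=L-a=2):
  M_3 = Pa²(a+3b)(L-x)/L³ - Pa²b/L²  [x>a] = (-18)·2²·(2+3·2)·(4-3)/4³ - (-18)·2²·2/4² = 0 kN·m
Load 4 — applied couple M₀=11 kN·m at a=12/5 m (b=L-a=8/5):
  M_4 = R_Ax - M_A - M₀  [x>a] with R_A=99/25, M_A=88/25 = (99/25)·3 - (88/25) - 11 = -66/25 kN·m
Superposition: M = Σ M_i = -83/25 kN·m ≈ -3.320000 kN·m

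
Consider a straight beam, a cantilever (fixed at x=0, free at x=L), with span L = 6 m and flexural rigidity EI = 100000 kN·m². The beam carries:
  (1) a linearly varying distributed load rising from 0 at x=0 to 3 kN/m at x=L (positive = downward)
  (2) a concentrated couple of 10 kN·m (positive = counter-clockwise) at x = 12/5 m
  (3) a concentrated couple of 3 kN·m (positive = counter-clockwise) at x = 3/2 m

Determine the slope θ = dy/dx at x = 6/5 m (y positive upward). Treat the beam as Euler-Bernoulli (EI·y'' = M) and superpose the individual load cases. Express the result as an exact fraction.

θ(6/5) = -13227/62500000 rad

Load 1 — triangular load w₀=3 kN/m (0→w₀ over full span):
  θ_1 = (w₀Lx²/4-w₀L²x/3-w₀x⁴/(24L))/EI = (3·6·(6/5)²/4-3·6²·(6/5)/3-3·(6/5)⁴/(24·6))/100000 = -22977/62500000 rad
Load 2 — applied couple M₀=10 kN·m at a=12/5 m (b=L-a=18/5):
  θ_2 = M₀x/EI  [x≤a] = 10·(6/5)/100000 = 3/25000 rad
Load 3 — applied couple M₀=3 kN·m at a=3/2 m (b=L-a=9/2):
  θ_3 = M₀x/EI  [x≤a] = 3·(6/5)/100000 = 9/250000 rad
Superposition: θ = Σ θ_i = -13227/62500000 rad ≈ -0.000212 rad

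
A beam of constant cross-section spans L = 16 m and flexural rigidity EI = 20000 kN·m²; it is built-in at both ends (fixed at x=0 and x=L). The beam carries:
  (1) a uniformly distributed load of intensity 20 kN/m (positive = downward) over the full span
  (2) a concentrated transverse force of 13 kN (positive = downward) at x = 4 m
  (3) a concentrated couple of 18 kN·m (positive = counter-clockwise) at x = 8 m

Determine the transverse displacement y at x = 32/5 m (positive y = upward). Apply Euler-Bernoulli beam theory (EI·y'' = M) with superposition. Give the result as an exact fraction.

y(32/5) = -2589/15625 m

Load 1 — uniform load w=20 kN/m over full span:
  y_1 = -wx²(L-x)²/(24EI) = -20·(32/5)²·(16-(32/5))²/(24·20000) = -12288/78125 m
Load 2 — point force P=13 kN at a=4 m (b=L-a=12):
  y_2 = -Pa²(L-x)²(3bL-(3b+a)(L-x))/(6L³EI)  [x>a] = -13·4²·(16-(32/5))²·(3·12·16-(3·12+4)·(16-(32/5)))/(6·16³·20000) = -117/15625 m
Load 3 — applied couple M₀=18 kN·m at a=8 m (b=L-a=8):
  y_3 = (R_Ax³/6 - M_Ax²/2)/EI  [x≤a] with R_A=27/16, M_A=9/2 = ((27/16)·(32/5)³/6 - (9/2)·(32/5)²/2)/20000 = -72/78125 m
Superposition: y = Σ y_i = -2589/15625 m ≈ -0.165696 m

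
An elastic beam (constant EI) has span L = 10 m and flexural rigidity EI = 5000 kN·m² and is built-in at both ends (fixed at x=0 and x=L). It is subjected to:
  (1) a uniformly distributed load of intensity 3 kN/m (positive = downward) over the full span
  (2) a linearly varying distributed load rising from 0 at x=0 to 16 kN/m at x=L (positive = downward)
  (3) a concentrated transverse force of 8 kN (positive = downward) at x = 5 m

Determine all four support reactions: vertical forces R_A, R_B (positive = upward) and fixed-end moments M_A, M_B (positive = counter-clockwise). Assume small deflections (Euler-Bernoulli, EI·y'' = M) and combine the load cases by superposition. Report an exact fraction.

Load 1 — uniform load w=3 kN/m over full span:
  R_A = wL/2 = 3·10/2 = 15 kN
  M_A = wL²/12 = 3·10²/12 = 25 kN·m
  R_B = wL/2 = 3·10/2 = 15 kN
  M_B = -wL²/12 = -3·10²/12 = -25 kN·m
Load 2 — triangular load w₀=16 kN/m (0→w₀ over full span):
  R_A = 3w₀L/20 = 3·16·10/20 = 24 kN
  M_A = w₀L²/30 = 16·10²/30 = 160/3 kN·m
  R_B = 7w₀L/20 = 7·16·10/20 = 56 kN
  M_B = -w₀L²/20 = -16·10²/20 = -80 kN·m
Load 3 — point force P=8 kN at a=5 m (b=L-a=5):
  R_A = Pb²(3a+b)/L³ = 8·5²·(3·5+5)/10³ = 4 kN
  M_A = Pab²/L² = 8·5·5²/10² = 10 kN·m
  R_B = Pa²(a+3b)/L³ = 8·5²·(5+3·5)/10³ = 4 kN
  M_B = -Pa²b/L² = -8·5²·5/10² = -10 kN·m
Superposition: R_A = 43 kN, M_A = 265/3 kN·m, R_B = 75 kN, M_B = -115 kN·m

R_A = 43 kN, M_A = 265/3 kN·m, R_B = 75 kN, M_B = -115 kN·m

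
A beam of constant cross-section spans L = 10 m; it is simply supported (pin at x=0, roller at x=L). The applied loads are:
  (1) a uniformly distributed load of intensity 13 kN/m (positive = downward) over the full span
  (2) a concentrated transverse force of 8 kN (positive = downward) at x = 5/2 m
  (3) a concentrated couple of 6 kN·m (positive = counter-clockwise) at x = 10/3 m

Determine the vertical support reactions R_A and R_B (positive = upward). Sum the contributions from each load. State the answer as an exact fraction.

R_A = 358/5 kN, R_B = 332/5 kN

Load 1 — uniform load w=13 kN/m over full span:
  R_A = wL/2 = 13·10/2 = 65 kN
  R_B = wL/2 = 13·10/2 = 65 kN
Load 2 — point force P=8 kN at a=5/2 m (b=L-a=15/2):
  R_A = Pb/L = 8·(15/2)/10 = 6 kN
  R_B = Pa/L = 8·(5/2)/10 = 2 kN
Load 3 — applied couple M₀=6 kN·m at a=10/3 m (b=L-a=20/3):
  R_A = M₀/L = 6/10 = 3/5 kN
  R_B = -M₀/L = -6/10 = -3/5 kN
Superposition: R_A = 358/5 kN, R_B = 332/5 kN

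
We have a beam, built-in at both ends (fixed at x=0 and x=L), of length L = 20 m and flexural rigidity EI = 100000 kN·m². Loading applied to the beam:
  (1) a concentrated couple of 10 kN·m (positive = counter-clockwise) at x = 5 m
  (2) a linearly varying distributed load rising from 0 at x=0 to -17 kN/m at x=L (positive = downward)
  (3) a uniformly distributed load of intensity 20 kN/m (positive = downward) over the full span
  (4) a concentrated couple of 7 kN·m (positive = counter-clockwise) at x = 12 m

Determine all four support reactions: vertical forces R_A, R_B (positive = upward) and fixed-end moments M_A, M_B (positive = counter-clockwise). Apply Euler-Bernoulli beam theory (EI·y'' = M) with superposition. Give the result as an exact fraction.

R_A = 300133/2000 kN, M_A = 88073/200 kN·m, R_B = 159867/2000 kN, M_B = -193621/600 kN·m

Load 1 — applied couple M₀=10 kN·m at a=5 m (b=L-a=15):
  R_A = 6M₀ab/L³ = 6·10·5·15/20³ = 9/16 kN
  M_A = M₀b(2a-b)/L² = 10·15·(2·5-15)/20² = -15/8 kN·m
  R_B = -6M₀ab/L³ = -6·10·5·15/20³ = -9/16 kN
  M_B = M₀a(2b-a)/L² = 10·5·(2·15-5)/20² = 25/8 kN·m
Load 2 — triangular load w₀=-17 kN/m (0→w₀ over full span):
  R_A = 3w₀L/20 = 3·(-17)·20/20 = -51 kN
  M_A = w₀L²/30 = (-17)·20²/30 = -680/3 kN·m
  R_B = 7w₀L/20 = 7·(-17)·20/20 = -119 kN
  M_B = -w₀L²/20 = -(-17)·20²/20 = 340 kN·m
Load 3 — uniform load w=20 kN/m over full span:
  R_A = wL/2 = 20·20/2 = 200 kN
  M_A = wL²/12 = 20·20²/12 = 2000/3 kN·m
  R_B = wL/2 = 20·20/2 = 200 kN
  M_B = -wL²/12 = -20·20²/12 = -2000/3 kN·m
Load 4 — applied couple M₀=7 kN·m at a=12 m (b=L-a=8):
  R_A = 6M₀ab/L³ = 6·7·12·8/20³ = 63/125 kN
  M_A = M₀b(2a-b)/L² = 7·8·(2·12-8)/20² = 56/25 kN·m
  R_B = -6M₀ab/L³ = -6·7·12·8/20³ = -63/125 kN
  M_B = M₀a(2b-a)/L² = 7·12·(2·8-12)/20² = 21/25 kN·m
Superposition: R_A = 300133/2000 kN, M_A = 88073/200 kN·m, R_B = 159867/2000 kN, M_B = -193621/600 kN·m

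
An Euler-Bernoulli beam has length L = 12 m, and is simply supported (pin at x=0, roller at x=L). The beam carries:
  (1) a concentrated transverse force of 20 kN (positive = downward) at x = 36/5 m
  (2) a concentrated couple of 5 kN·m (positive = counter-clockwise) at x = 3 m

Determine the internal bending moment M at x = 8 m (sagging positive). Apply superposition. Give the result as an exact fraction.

M(8) = 139/3 kN·m

Load 1 — point force P=20 kN at a=36/5 m (b=L-a=24/5):
  M_1 = Pa(L-x)/L  [x>a] = 20·(36/5)·(12-8)/12 = 48 kN·m
Load 2 — applied couple M₀=5 kN·m at a=3 m (b=L-a=9):
  M_2 = M₀x/L - M₀  [x>a] = 5·8/12 - 5 = -5/3 kN·m
Superposition: M = Σ M_i = 139/3 kN·m ≈ 46.333333 kN·m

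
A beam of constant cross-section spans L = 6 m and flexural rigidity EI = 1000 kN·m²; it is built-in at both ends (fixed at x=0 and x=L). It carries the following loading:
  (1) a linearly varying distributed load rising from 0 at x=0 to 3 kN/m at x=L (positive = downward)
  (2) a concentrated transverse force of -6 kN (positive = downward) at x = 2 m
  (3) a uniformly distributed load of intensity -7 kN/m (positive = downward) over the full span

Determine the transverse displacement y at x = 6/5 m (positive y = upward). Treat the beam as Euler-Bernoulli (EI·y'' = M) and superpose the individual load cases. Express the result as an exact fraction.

y(6/5) = 20336/1953125 m

Load 1 — triangular load w₀=3 kN/m (0→w₀ over full span):
  y_1 = -w₀x²(L-x)²(x+2L)/(120LEI) = -3·(6/5)²·(6-(6/5))²·((6/5)+2·6)/(120·6·1000) = -3564/1953125 m
Load 2 — point force P=-6 kN at a=2 m (b=L-a=4):
  y_2 = -Pb²x²(3aL-(3a+b)x)/(6L³EI)  [x≤a] = -(-6)·4²·(6/5)²·(3·2·6-(3·2+4)·(6/5))/(6·6³·1000) = 8/3125 m
Load 3 — uniform load w=-7 kN/m over full span:
  y_3 = -wx²(L-x)²/(24EI) = -(-7)·(6/5)²·(6-(6/5))²/(24·1000) = 756/78125 m
Superposition: y = Σ y_i = 20336/1953125 m ≈ 0.010412 m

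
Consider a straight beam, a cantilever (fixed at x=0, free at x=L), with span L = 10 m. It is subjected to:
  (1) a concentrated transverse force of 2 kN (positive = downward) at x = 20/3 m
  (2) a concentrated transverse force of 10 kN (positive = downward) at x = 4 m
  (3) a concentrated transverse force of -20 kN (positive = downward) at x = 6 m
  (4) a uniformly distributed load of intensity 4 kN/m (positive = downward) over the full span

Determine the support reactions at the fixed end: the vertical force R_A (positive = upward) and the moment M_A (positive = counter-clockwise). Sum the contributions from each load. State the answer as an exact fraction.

R_A = 32 kN, M_A = 400/3 kN·m

Load 1 — point force P=2 kN at a=20/3 m (b=L-a=10/3):
  R_A = P = 2 kN
  M_A = Pa = 2·(20/3) = 40/3 kN·m
Load 2 — point force P=10 kN at a=4 m (b=L-a=6):
  R_A = P = 10 kN
  M_A = Pa = 10·4 = 40 kN·m
Load 3 — point force P=-20 kN at a=6 m (b=L-a=4):
  R_A = P = (-20) = -20 kN
  M_A = Pa = (-20)·6 = -120 kN·m
Load 4 — uniform load w=4 kN/m over full span:
  R_A = wL = 4·10 = 40 kN
  M_A = wL²/2 = 4·10²/2 = 200 kN·m
Superposition: R_A = 32 kN, M_A = 400/3 kN·m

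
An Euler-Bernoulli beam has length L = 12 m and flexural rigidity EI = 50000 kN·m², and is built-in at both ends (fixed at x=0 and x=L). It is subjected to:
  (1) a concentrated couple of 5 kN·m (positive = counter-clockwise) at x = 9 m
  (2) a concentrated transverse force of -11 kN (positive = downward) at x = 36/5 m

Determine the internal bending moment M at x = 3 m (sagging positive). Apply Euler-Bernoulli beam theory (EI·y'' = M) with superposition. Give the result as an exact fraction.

M(3) = 3599/4000 kN·m

Load 1 — applied couple M₀=5 kN·m at a=9 m (b=L-a=3):
  M_1 = R_Ax - M_A  [x≤a] with R_A=15/32, M_A=25/16 = (15/32)·3 - (25/16) = -5/32 kN·m
Load 2 — point force P=-11 kN at a=36/5 m (b=L-a=24/5):
  M_2 = Pb²(3a+b)x/L³ - Pab²/L²  [x≤a] = (-11)·(24/5)²·(3·(36/5)+(24/5))·3/12³ - (-11)·(36/5)·(24/5)²/12² = 132/125 kN·m
Superposition: M = Σ M_i = 3599/4000 kN·m ≈ 0.899750 kN·m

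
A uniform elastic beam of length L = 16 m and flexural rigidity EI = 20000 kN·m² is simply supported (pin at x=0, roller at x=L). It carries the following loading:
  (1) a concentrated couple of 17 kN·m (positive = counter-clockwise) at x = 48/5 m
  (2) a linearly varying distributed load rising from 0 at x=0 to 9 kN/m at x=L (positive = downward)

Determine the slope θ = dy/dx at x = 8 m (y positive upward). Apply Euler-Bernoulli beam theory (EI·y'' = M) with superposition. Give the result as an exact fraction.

θ(8) = -1289/750000 rad

Load 1 — applied couple M₀=17 kN·m at a=48/5 m (b=L-a=32/5):
  θ_1 = (M₀x²/(2L)+C₁)/EI  [x≤a] with C₁=M₀(3b²-L²)/(6L)=-1768/75 = (17·8²/(2·16)+(-1768/75))/20000 = 391/750000 rad
Load 2 — triangular load w₀=9 kN/m (0→w₀ over full span):
  θ_2 = -w₀(7L⁴-30L²x²+15x⁴)/(360LEI) = -9·(7·16⁴-30·16²·8²+15·8⁴)/(360·16·20000) = -7/3125 rad
Superposition: θ = Σ θ_i = -1289/750000 rad ≈ -0.001719 rad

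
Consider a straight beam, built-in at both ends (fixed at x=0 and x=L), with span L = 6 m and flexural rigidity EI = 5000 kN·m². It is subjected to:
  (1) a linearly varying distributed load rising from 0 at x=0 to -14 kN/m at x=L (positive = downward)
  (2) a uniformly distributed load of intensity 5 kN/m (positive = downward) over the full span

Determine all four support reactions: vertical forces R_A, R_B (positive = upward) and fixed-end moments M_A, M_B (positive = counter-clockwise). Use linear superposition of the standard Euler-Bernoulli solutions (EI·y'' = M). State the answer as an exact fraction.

Load 1 — triangular load w₀=-14 kN/m (0→w₀ over full span):
  R_A = 3w₀L/20 = 3·(-14)·6/20 = -63/5 kN
  M_A = w₀L²/30 = (-14)·6²/30 = -84/5 kN·m
  R_B = 7w₀L/20 = 7·(-14)·6/20 = -147/5 kN
  M_B = -w₀L²/20 = -(-14)·6²/20 = 126/5 kN·m
Load 2 — uniform load w=5 kN/m over full span:
  R_A = wL/2 = 5·6/2 = 15 kN
  M_A = wL²/12 = 5·6²/12 = 15 kN·m
  R_B = wL/2 = 5·6/2 = 15 kN
  M_B = -wL²/12 = -5·6²/12 = -15 kN·m
Superposition: R_A = 12/5 kN, M_A = -9/5 kN·m, R_B = -72/5 kN, M_B = 51/5 kN·m

R_A = 12/5 kN, M_A = -9/5 kN·m, R_B = -72/5 kN, M_B = 51/5 kN·m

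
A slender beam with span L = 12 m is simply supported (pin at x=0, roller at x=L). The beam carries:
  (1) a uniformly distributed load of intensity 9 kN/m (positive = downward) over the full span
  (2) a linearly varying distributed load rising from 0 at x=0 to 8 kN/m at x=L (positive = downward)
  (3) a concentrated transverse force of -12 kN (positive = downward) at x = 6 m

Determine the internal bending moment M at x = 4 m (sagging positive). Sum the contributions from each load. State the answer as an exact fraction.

M(4) = 1592/9 kN·m

Load 1 — uniform load w=9 kN/m over full span:
  M_1 = wx(L-x)/2 = 9·4·(12-4)/2 = 144 kN·m
Load 2 — triangular load w₀=8 kN/m (0→w₀ over full span):
  M_2 = w₀Lx/6 - w₀x³/(6L) = 8·12·4/6 - 8·4³/(6·12) = 512/9 kN·m
Load 3 — point force P=-12 kN at a=6 m (b=L-a=6):
  M_3 = Pbx/L  [x≤a] = (-12)·6·4/12 = -24 kN·m
Superposition: M = Σ M_i = 1592/9 kN·m ≈ 176.888889 kN·m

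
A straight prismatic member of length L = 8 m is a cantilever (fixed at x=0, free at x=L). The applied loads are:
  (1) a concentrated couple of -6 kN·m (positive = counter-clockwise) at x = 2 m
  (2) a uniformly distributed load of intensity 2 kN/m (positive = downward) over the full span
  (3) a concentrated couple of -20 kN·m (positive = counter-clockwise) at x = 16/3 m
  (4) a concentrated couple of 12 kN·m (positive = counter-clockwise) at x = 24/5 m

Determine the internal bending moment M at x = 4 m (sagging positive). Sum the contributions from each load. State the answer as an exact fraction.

Load 1 — applied couple M₀=-6 kN·m at a=2 m (b=L-a=6):
  M_1 = 0  [x>a] = 0 kN·m
Load 2 — uniform load w=2 kN/m over full span:
  M_2 = -w(L-x)²/2 = -2·(8-4)²/2 = -16 kN·m
Load 3 — applied couple M₀=-20 kN·m at a=16/3 m (b=L-a=8/3):
  M_3 = M₀  [x≤a] = (-20) = -20 kN·m
Load 4 — applied couple M₀=12 kN·m at a=24/5 m (b=L-a=16/5):
  M_4 = M₀  [x≤a] = 12 = 12 kN·m
Superposition: M = Σ M_i = -24 kN·m ≈ -24.000000 kN·m

M(4) = -24 kN·m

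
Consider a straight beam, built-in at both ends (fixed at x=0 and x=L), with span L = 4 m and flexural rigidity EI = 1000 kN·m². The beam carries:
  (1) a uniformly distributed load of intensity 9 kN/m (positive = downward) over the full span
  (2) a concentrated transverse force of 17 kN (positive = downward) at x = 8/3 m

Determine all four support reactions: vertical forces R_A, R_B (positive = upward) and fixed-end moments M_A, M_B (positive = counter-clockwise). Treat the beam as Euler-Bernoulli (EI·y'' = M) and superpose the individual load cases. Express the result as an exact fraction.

Load 1 — uniform load w=9 kN/m over full span:
  R_A = wL/2 = 9·4/2 = 18 kN
  M_A = wL²/12 = 9·4²/12 = 12 kN·m
  R_B = wL/2 = 9·4/2 = 18 kN
  M_B = -wL²/12 = -9·4²/12 = -12 kN·m
Load 2 — point force P=17 kN at a=8/3 m (b=L-a=4/3):
  R_A = Pb²(3a+b)/L³ = 17·(4/3)²·(3·(8/3)+(4/3))/4³ = 119/27 kN
  M_A = Pab²/L² = 17·(8/3)·(4/3)²/4² = 136/27 kN·m
  R_B = Pa²(a+3b)/L³ = 17·(8/3)²·((8/3)+3·(4/3))/4³ = 340/27 kN
  M_B = -Pa²b/L² = -17·(8/3)²·(4/3)/4² = -272/27 kN·m
Superposition: R_A = 605/27 kN, M_A = 460/27 kN·m, R_B = 826/27 kN, M_B = -596/27 kN·m

R_A = 605/27 kN, M_A = 460/27 kN·m, R_B = 826/27 kN, M_B = -596/27 kN·m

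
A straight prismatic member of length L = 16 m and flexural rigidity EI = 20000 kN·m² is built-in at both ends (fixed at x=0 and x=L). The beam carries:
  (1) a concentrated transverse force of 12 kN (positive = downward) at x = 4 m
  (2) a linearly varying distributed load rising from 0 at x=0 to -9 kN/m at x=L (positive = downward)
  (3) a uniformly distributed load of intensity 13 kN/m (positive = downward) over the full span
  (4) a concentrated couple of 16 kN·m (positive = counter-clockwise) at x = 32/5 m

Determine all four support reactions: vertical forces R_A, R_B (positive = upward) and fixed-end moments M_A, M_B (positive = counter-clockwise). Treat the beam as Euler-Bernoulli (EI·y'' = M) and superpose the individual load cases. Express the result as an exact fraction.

R_A = 18793/200 kN, M_A = 17209/75 kN·m, R_B = 10807/200 kN, M_B = -12451/75 kN·m

Load 1 — point force P=12 kN at a=4 m (b=L-a=12):
  R_A = Pb²(3a+b)/L³ = 12·12²·(3·4+12)/16³ = 81/8 kN
  M_A = Pab²/L² = 12·4·12²/16² = 27 kN·m
  R_B = Pa²(a+3b)/L³ = 12·4²·(4+3·12)/16³ = 15/8 kN
  M_B = -Pa²b/L² = -12·4²·12/16² = -9 kN·m
Load 2 — triangular load w₀=-9 kN/m (0→w₀ over full span):
  R_A = 3w₀L/20 = 3·(-9)·16/20 = -108/5 kN
  M_A = w₀L²/30 = (-9)·16²/30 = -384/5 kN·m
  R_B = 7w₀L/20 = 7·(-9)·16/20 = -252/5 kN
  M_B = -w₀L²/20 = -(-9)·16²/20 = 576/5 kN·m
Load 3 — uniform load w=13 kN/m over full span:
  R_A = wL/2 = 13·16/2 = 104 kN
  M_A = wL²/12 = 13·16²/12 = 832/3 kN·m
  R_B = wL/2 = 13·16/2 = 104 kN
  M_B = -wL²/12 = -13·16²/12 = -832/3 kN·m
Load 4 — applied couple M₀=16 kN·m at a=32/5 m (b=L-a=48/5):
  R_A = 6M₀ab/L³ = 6·16·(32/5)·(48/5)/16³ = 36/25 kN
  M_A = M₀b(2a-b)/L² = 16·(48/5)·(2·(32/5)-(48/5))/16² = 48/25 kN·m
  R_B = -6M₀ab/L³ = -6·16·(32/5)·(48/5)/16³ = -36/25 kN
  M_B = M₀a(2b-a)/L² = 16·(32/5)·(2·(48/5)-(32/5))/16² = 128/25 kN·m
Superposition: R_A = 18793/200 kN, M_A = 17209/75 kN·m, R_B = 10807/200 kN, M_B = -12451/75 kN·m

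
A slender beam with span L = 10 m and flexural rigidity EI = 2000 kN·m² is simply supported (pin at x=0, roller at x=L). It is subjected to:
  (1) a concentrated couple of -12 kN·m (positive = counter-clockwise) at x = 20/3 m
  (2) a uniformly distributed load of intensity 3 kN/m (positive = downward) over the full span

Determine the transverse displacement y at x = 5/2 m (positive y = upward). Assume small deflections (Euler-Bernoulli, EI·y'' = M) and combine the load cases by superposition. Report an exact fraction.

y(5/2) = -3811/30720 m

Load 1 — applied couple M₀=-12 kN·m at a=20/3 m (b=L-a=10/3):
  y_1 = (M₀x³/(6L)+C₁x)/EI  [x≤a] with C₁=M₀(3b²-L²)/(6L)=40/3 = ((-12)·(5/2)³/(6·10)+(40/3)·(5/2))/2000 = 29/1920 m
Load 2 — uniform load w=3 kN/m over full span:
  y_2 = -wx(L³-2Lx²+x³)/(24EI) = -3·(5/2)·(10³-2·10·(5/2)²+(5/2)³)/(24·2000) = -285/2048 m
Superposition: y = Σ y_i = -3811/30720 m ≈ -0.124056 m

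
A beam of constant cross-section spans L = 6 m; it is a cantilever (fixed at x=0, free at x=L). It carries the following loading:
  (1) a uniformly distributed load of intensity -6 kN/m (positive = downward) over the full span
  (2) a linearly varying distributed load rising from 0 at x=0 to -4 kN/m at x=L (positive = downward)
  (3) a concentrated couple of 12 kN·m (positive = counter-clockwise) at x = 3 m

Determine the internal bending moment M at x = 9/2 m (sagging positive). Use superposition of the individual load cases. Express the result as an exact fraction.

Load 1 — uniform load w=-6 kN/m over full span:
  M_1 = -w(L-x)²/2 = -(-6)·(6-(9/2))²/2 = 27/4 kN·m
Load 2 — triangular load w₀=-4 kN/m (0→w₀ over full span):
  M_2 = w₀Lx/2 - w₀L²/3 - w₀x³/(6L) = (-4)·6·(9/2)/2 - (-4)·6²/3 - (-4)·(9/2)³/(6·6) = 33/8 kN·m
Load 3 — applied couple M₀=12 kN·m at a=3 m (b=L-a=3):
  M_3 = 0  [x>a] = 0 kN·m
Superposition: M = Σ M_i = 87/8 kN·m ≈ 10.875000 kN·m

M(9/2) = 87/8 kN·m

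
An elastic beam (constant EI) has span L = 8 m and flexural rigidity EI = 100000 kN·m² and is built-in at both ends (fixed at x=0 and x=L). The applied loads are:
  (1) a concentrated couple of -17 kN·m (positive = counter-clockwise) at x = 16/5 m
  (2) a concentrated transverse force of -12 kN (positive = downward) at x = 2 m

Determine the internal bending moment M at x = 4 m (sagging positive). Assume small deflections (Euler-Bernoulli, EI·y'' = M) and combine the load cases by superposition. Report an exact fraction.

M(4) = 19/5 kN·m

Load 1 — applied couple M₀=-17 kN·m at a=16/5 m (b=L-a=24/5):
  M_1 = R_Ax - M_A - M₀  [x>a] with R_A=-153/50, M_A=-51/25 = (-153/50)·4 - (-51/25) - (-17) = 34/5 kN·m
Load 2 — point force P=-12 kN at a=2 m (b=L-a=6):
  M_2 = Pa²(a+3b)(L-x)/L³ - Pa²b/L²  [x>a] = (-12)·2²·(2+3·6)·(8-4)/8³ - (-12)·2²·6/8² = -3 kN·m
Superposition: M = Σ M_i = 19/5 kN·m ≈ 3.800000 kN·m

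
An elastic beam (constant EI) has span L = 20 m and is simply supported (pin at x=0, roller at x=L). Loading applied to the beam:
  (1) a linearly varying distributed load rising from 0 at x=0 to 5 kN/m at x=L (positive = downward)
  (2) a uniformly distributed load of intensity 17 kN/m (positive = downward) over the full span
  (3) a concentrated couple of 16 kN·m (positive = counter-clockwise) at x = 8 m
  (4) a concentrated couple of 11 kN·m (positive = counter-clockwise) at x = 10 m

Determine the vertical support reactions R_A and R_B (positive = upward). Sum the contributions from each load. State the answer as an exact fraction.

R_A = 11281/60 kN, R_B = 12119/60 kN

Load 1 — triangular load w₀=5 kN/m (0→w₀ over full span):
  R_A = w₀L/6 = 5·20/6 = 50/3 kN
  R_B = w₀L/3 = 5·20/3 = 100/3 kN
Load 2 — uniform load w=17 kN/m over full span:
  R_A = wL/2 = 17·20/2 = 170 kN
  R_B = wL/2 = 17·20/2 = 170 kN
Load 3 — applied couple M₀=16 kN·m at a=8 m (b=L-a=12):
  R_A = M₀/L = 16/20 = 4/5 kN
  R_B = -M₀/L = -16/20 = -4/5 kN
Load 4 — applied couple M₀=11 kN·m at a=10 m (b=L-a=10):
  R_A = M₀/L = 11/20 kN
  R_B = -M₀/L = -11/20 kN
Superposition: R_A = 11281/60 kN, R_B = 12119/60 kN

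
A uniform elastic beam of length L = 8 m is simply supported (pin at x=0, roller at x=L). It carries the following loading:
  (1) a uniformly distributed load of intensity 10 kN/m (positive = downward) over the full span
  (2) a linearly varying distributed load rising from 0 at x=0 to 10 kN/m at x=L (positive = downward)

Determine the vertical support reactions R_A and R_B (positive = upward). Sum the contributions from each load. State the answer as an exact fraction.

R_A = 160/3 kN, R_B = 200/3 kN

Load 1 — uniform load w=10 kN/m over full span:
  R_A = wL/2 = 10·8/2 = 40 kN
  R_B = wL/2 = 10·8/2 = 40 kN
Load 2 — triangular load w₀=10 kN/m (0→w₀ over full span):
  R_A = w₀L/6 = 10·8/6 = 40/3 kN
  R_B = w₀L/3 = 10·8/3 = 80/3 kN
Superposition: R_A = 160/3 kN, R_B = 200/3 kN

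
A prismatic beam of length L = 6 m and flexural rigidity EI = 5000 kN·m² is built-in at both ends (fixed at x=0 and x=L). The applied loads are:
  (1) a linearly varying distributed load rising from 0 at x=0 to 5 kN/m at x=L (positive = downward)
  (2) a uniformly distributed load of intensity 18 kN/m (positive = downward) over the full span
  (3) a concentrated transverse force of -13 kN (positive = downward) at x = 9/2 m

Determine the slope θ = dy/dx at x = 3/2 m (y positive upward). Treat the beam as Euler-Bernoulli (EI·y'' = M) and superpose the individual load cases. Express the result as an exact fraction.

θ(3/2) = -801/128000 rad

Load 1 — triangular load w₀=5 kN/m (0→w₀ over full span):
  θ_1 = -w₀(2x(L-x)(L-2x)(x+2L)+x²(L-x)²)/(120LEI) = -5·(2·(3/2)·(6-(3/2))·(6-2·(3/2))·((3/2)+2·6)+(3/2)²·(6-(3/2))²)/(120·6·5000) = -1053/1280000 rad
Load 2 — uniform load w=18 kN/m over full span:
  θ_2 = -wx(L-x)(L-2x)/(12EI) = -18·(3/2)·(6-(3/2))·(6-2·(3/2))/(12·5000) = -243/40000 rad
Load 3 — point force P=-13 kN at a=9/2 m (b=L-a=3/2):
  θ_3 = -Pb²x(2aL-(3a+b)x)/(2L³EI)  [x≤a] = -(-13)·(3/2)²·(3/2)·(2·(9/2)·6-(3·(9/2)+(3/2))·(3/2))/(2·6³·5000) = 819/1280000 rad
Superposition: θ = Σ θ_i = -801/128000 rad ≈ -0.006258 rad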